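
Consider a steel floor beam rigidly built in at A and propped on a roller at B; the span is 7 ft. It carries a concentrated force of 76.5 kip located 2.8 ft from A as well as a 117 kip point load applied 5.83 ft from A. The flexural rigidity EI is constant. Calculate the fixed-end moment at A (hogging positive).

Choose R_B as the redundant. The primary structure is the cantilever fixed at A.
Primary-structure tip deflection at B by superposition:
  point load 76.5 at a = 2.8: Pa²(3L − a)/(6EI) = 1819/EI
  point load 117 at a = 5.83: Pa²(3L − a)/(6EI) = 10054/EI
  δ_0 = 11874/EI
Flexibility coefficient — unit upward force at B: δ_{BB} = L³/(3EI) = 114.3/EI.
Compatibility at B: δ_0 − R_B·δ_{BB} = 0, so R_B = 11874/114.3 = 103.9 kip.
Moment equilibrium about A: M_A = Σ(load moments about A) − R_B·L = 896.3 − 103.9×7 = 169.3 kip·ft.

M_A = 169.3 kip·ft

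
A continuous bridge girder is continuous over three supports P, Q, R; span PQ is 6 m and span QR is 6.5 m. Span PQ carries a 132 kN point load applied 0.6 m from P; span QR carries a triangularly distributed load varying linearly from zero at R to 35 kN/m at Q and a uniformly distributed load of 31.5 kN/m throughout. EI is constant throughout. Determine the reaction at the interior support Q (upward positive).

Take M_Q as the redundant. Released structure: two simple spans PQ and QR with a hinge at Q.
End slopes at the hinge Q, treating each span as simply supported:
  span PQ: point load 132 at a = 0.6: Pab(L + a)/(6LEI) = 78.41/EI
  span QR: triangular load, peak 35: w₀L³/(45EI) = 213.6/EI
  span QR: UDL 31.5: wL³/(24EI) = 360.4/EI
  relative rotation θ_0 = (78.41 + 574)/EI = 652.5/EI
A unit hogging moment at Q produces rotation L₁/(3EI) + L₂/(3EI) = 4.167/EI.
Slope continuity at Q: θ_0 = M_Q·4.167/EI, so M_Q = 652.5/4.167 = 156.6 kN·m (hogging).
Span PQ, ΣM about P with M_Q applied at Q: R_Q^{PQ}·6 = 79.2 + 156.6, so R_Q^{PQ} = 39.3 kN and R_P = 132 − 39.3 = 92.7 kN.
Span QR, ΣM about R: R_Q^{QR}·6.5 = 1158 + 156.6, so R_Q^{QR} = 202.3 kN and R_R = 318.5 − 202.3 = 116.2 kN.
R_Q = 39.3 + 202.3 = 241.6 kN.

R_Q = 241.6 kN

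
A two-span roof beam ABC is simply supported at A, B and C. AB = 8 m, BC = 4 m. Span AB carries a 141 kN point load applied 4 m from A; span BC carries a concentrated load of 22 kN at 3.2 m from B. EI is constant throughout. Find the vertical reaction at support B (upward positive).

Take M_B as the redundant. Released structure: two simple spans AB and BC with a hinge at B.
End slopes at the hinge B, treating each span as simply supported:
  span AB: point load 141 at a = 4: Pab(L + a)/(6LEI) = 564/EI
  span BC: point load 22 at a = 3.2: Pab(L + b)/(6LEI) = 11.26/EI
  relative rotation θ_0 = (564 + 11.26)/EI = 575.3/EI
A unit hogging moment at B produces rotation L₁/(3EI) + L₂/(3EI) = 4/EI.
Compatibility: M_B·(L₁+L₂)/(3EI) = θ_0, giving M_B = 143.8 kN·m (hogging).
Span AB, ΣM about A with M_B applied at B: R_B^{AB}·8 = 564 + 143.8, so R_B^{AB} = 88.48 kN and R_A = 141 − 88.48 = 52.52 kN.
Span BC, ΣM about C: R_B^{BC}·4 = 17.6 + 143.8, so R_B^{BC} = 40.35 kN and R_C = 22 − 40.35 = -18.35 kN.
R_B = 88.48 + 40.35 = 128.8 kN.

R_B = 128.8 kN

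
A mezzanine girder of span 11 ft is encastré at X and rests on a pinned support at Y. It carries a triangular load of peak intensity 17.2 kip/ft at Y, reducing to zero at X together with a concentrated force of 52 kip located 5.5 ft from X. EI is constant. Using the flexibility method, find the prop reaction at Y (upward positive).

R_Y = 68.28 kip

Remove the prop at Y; the released (primary) structure is a cantilever built in at X.
Downward deflection at the released point Y due to the loads:
  triangular load, peak 17.2 at the free end: 11w₀L⁴/(120EI) = 23084/EI
  point load 52 at a = 5.5: Pa²(3L − a)/(6EI) = 7210/EI
  δ_0 = 30294/EI
Flexibility coefficient — unit upward force at Y: δ_{YY} = L³/(3EI) = 443.7/EI.
Compatibility at Y: δ_0 − R_Y·δ_{YY} = 0, so R_Y = 30294/443.7 = 68.28 kip.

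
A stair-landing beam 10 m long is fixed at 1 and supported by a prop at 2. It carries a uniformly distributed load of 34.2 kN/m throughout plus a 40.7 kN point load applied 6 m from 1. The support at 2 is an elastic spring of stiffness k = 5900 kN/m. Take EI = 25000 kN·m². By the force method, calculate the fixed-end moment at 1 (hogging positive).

Choose R_2 as the redundant. The primary structure is the cantilever fixed at 1.
Free-end deflection of the primary structure under the applied loading (downward +):
  UDL 34.2: wL⁴/(8EI) = 42750/EI
  point load 40.7 at a = 6: Pa²(3L − a)/(6EI) = 5861/EI
  δ_0 = 48611/EI
Flexibility coefficient — unit upward force at 2: δ_{22} = L³/(3EI) = 333.3/EI.
With EI = 25000 kN·m²: δ_0 = 1.9444 m and δ_{22} = 0.013333 m/kN.
Compatibility — the spring shortens by R_2/k under the reaction it provides: δ_0 − R_2·δ_{22} = R_2/k. With 1/k = 0.000169 m/kN, R_2 = δ_0 / (δ_{22} + 1/k) = 1.9444 / (0.013333 + 0.000169) = 144 kN.
Moment equilibrium about 1: M_1 = Σ(load moments about 1) − R_2·L = 1954 − 144×10 = 514.2 kN·m.

M_1 = 514.2 kN·m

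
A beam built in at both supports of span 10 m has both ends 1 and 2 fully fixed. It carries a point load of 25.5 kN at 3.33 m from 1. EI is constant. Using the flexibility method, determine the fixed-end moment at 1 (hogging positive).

Take the two fixed-end moments M_1, M_2 as redundants; the released structure is the simple span 12.
On the primary (simply-supported) span, the end slopes from the loading are:
  at 1: point load 25.5 at a = 3.33: Pab(L + b)/(6LEI) = 157.4/EI
  at 2: point load 25.5 at a = 3.33: Pab(L + a)/(6LEI) = 125.8/EI
  θ_10 = 157.4/EI,  θ_20 = 125.8/EI
Flexibility coefficients: a unit moment at one end gives L/(3EI) there and L/(6EI) at the far end, so f₁₁ = f₂₂ = 3.333/EI and f₁₂ = f₂₁ = 1.667/EI.
Compatibility — zero rotation at each built-in end:
  3.333 M_1 + 1.667 M_2 = 157.4
  1.667 M_1 + 3.333 M_2 = 125.8
Solving the pair gives M_1 = 37.78 kN·m and M_2 = 18.86 kN·m (hogging).

M_1 = 37.78 kN·m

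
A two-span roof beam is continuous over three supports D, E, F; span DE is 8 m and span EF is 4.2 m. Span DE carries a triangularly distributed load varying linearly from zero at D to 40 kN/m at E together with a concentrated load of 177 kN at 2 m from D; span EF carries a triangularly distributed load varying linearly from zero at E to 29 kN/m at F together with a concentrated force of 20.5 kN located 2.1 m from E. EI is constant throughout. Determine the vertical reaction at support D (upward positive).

R_D = 156.5 kN

Release continuity at E by inserting a hinge; the redundant is the internal moment M_E. The primary structure is two simply-supported spans DE and EF.
Discontinuity in slope at E on the released structure — sum the simple-span end rotations:
  span DE: triangular load, peak 40: w₀L³/(45EI) = 455.1/EI
  span DE: point load 177 at a = 2: Pab(L + a)/(6LEI) = 442.5/EI
  span EF: triangular load, peak 29: 7w₀L³/(360EI) = 41.78/EI
  span EF: point load 20.5 at a = 2.1: Pab(L + b)/(6LEI) = 22.6/EI
  relative rotation θ_0 = (897.6 + 64.38)/EI = 962/EI
A unit hogging moment at E produces rotation L₁/(3EI) + L₂/(3EI) = 4.067/EI.
Compatibility: M_E·(L₁+L₂)/(3EI) = θ_0, giving M_E = 236.6 kN·m (hogging).
Span DE, ΣM about D with M_E applied at E: R_E^{DE}·8 = 1207 + 236.6, so R_E^{DE} = 180.5 kN and R_D = 337 − 180.5 = 156.5 kN.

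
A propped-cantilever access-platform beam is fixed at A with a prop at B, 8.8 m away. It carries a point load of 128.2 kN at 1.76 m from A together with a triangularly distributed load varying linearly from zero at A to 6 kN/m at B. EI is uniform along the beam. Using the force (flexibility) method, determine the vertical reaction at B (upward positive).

R_B = 21.7 kN

Remove the prop at B; the released (primary) structure is a cantilever built in at A.
Free-end deflection of the primary structure under the applied loading (downward +):
  point load 128.2 at a = 1.76: Pa²(3L − a)/(6EI) = 1631/EI
  triangular load, peak 6 at the free end: 11w₀L⁴/(120EI) = 3298/EI
  δ_0 = 4929/EI
Tip deflection under a unit load at B: L³/(3EI) = 227.2/EI.
Compatibility at B: δ_0 − R_B·δ_{BB} = 0, so R_B = 4929/227.2 = 21.7 kN.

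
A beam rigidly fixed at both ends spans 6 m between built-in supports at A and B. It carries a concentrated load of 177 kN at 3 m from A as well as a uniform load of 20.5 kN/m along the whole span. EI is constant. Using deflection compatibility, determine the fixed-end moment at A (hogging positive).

Release both end moments; the primary structure is a simply-supported span AB with redundants M_A and M_B.
Simple-span end rotations at A and B under the given loads:
  at A: point load 177 at a = 3: Pab(L + b)/(6LEI) = 398.2/EI
  at B: point load 177 at a = 3: Pab(L + a)/(6LEI) = 398.2/EI
  at A: UDL 20.5: wL³/(24EI) = 184.5/EI
  at B: UDL 20.5: wL³/(24EI) = 184.5/EI
  θ_A0 = 582.8/EI,  θ_B0 = 582.8/EI
Flexibility coefficients: a unit moment at one end gives L/(3EI) there and L/(6EI) at the far end, so f₁₁ = f₂₂ = 2/EI and f₁₂ = f₂₁ = 1/EI.
Compatibility — zero rotation at each built-in end:
  2 M_A + 1 M_B = 582.8
  1 M_A + 2 M_B = 582.8
Solving the pair gives M_A = 194.2 kN·m and M_B = 194.2 kN·m (hogging).

M_A = 194.2 kN·m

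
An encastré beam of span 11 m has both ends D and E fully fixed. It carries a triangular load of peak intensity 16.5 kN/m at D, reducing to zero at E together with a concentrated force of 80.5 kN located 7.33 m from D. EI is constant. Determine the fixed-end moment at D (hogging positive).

Release both end moments; the primary structure is a simply-supported span DE with redundants M_D and M_E.
On the primary (simply-supported) span, the end slopes from the loading are:
  at D: triangular load, peak 16.5: w₀L³/(45EI) = 488/EI
  at E: triangular load, peak 16.5: 7w₀L³/(360EI) = 427/EI
  at D: point load 80.5 at a = 7.33: Pab(L + b)/(6LEI) = 481.3/EI
  at E: point load 80.5 at a = 7.33: Pab(L + a)/(6LEI) = 601.4/EI
  θ_D0 = 969.4/EI,  θ_E0 = 1028/EI
Flexibility coefficients: a unit moment at one end gives L/(3EI) there and L/(6EI) at the far end, so f₁₁ = f₂₂ = 3.667/EI and f₁₂ = f₂₁ = 1.833/EI.
Compatibility — zero rotation at each built-in end:
  3.667 M_D + 1.833 M_E = 969.4
  1.833 M_D + 3.667 M_E = 1028
Solving the pair gives M_D = 165.5 kN·m and M_E = 197.7 kN·m (hogging).

M_D = 165.5 kN·m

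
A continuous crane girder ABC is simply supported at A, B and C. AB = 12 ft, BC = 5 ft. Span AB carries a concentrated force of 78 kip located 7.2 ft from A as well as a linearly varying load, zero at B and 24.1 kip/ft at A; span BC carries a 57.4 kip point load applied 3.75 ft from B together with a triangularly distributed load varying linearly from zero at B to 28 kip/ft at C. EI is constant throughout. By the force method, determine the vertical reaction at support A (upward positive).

Release continuity at B by inserting a hinge; the redundant is the internal moment M_B. The primary structure is two simply-supported spans AB and BC.
Discontinuity in slope at B on the released structure — sum the simple-span end rotations:
  span AB: point load 78 at a = 7.2: Pab(L + a)/(6LEI) = 718.8/EI
  span AB: triangular load, peak 24.1: 7w₀L³/(360EI) = 809.8/EI
  span BC: point load 57.4 at a = 3.75: Pab(L + b)/(6LEI) = 56.05/EI
  span BC: triangular load, peak 28: 7w₀L³/(360EI) = 68.06/EI
  relative rotation θ_0 = (1529 + 124.1)/EI = 1653/EI
A unit hogging moment at B produces rotation L₁/(3EI) + L₂/(3EI) = 5.667/EI.
Compatibility: M_B·(L₁+L₂)/(3EI) = θ_0, giving M_B = 291.7 kip·ft (hogging).
Span AB, ΣM about A with M_B applied at B: R_B^{AB}·12 = 1140 + 291.7, so R_B^{AB} = 119.3 kip and R_A = 222.6 − 119.3 = 103.3 kip.

R_A = 103.3 kip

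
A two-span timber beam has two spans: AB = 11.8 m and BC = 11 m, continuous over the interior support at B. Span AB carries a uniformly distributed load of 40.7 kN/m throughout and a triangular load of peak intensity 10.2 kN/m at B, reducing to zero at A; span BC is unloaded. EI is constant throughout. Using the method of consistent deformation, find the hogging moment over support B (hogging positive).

M_B = 415.6 kN·m

Insert a hinge at B; M_B is the redundant, and each span becomes simply supported.
Discontinuity in slope at B on the released structure — sum the simple-span end rotations:
  span AB: UDL 40.7: wL³/(24EI) = 2786/EI
  span AB: triangular load, peak 10.2: w₀L³/(45EI) = 372.4/EI
  relative rotation θ_0 = (3159 + 0)/EI = 3159/EI
A unit hogging moment at B produces rotation L₁/(3EI) + L₂/(3EI) = 7.6/EI.
Slope continuity at B: θ_0 = M_B·7.6/EI, so M_B = 3159/7.6 = 415.6 kN·m (hogging).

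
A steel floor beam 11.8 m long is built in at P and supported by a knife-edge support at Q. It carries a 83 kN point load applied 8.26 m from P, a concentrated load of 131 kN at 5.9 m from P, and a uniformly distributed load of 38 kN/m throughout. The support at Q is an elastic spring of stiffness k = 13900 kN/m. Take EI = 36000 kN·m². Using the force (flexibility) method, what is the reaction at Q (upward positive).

Release the roller at Q. Primary structure: cantilever fixed at P.
Primary-structure tip deflection at Q by superposition:
  point load 83 at a = 8.26: Pa²(3L − a)/(6EI) = 25615/EI
  point load 131 at a = 5.9: Pa²(3L − a)/(6EI) = 22421/EI
  UDL 38: wL⁴/(8EI) = 92092/EI
  δ_0 = 140128/EI
Tip deflection under a unit load at Q: L³/(3EI) = 547.7/EI.
With EI = 36000 kN·m²: δ_0 = 3.8924 m and δ_{QQ} = 0.015213 m/kN.
Compatibility — the spring shortens by R_Q/k under the reaction it provides: δ_0 − R_Q·δ_{QQ} = R_Q/k. With 1/k = 0.000072 m/kN, R_Q = δ_0 / (δ_{QQ} + 1/k) = 3.8924 / (0.015213 + 0.000072) = 254.7 kN.

R_Q = 254.7 kN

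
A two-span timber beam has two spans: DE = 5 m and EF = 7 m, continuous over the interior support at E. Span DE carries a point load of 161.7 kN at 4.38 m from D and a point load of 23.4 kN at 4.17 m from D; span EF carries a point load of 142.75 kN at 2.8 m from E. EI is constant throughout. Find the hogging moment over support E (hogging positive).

Insert a hinge at E; M_E is the redundant, and each span becomes simply supported.
End slopes at the hinge E, treating each span as simply supported:
  span DE: point load 161.7 at a = 4.38: Pab(L + a)/(6LEI) = 137.3/EI
  span DE: point load 23.4 at a = 4.17: Pab(L + a)/(6LEI) = 24.76/EI
  span EF: point load 142.75 at a = 2.8: Pab(L + b)/(6LEI) = 447.7/EI
  relative rotation θ_0 = (162.1 + 447.7)/EI = 609.7/EI
A unit hogging moment at E produces rotation L₁/(3EI) + L₂/(3EI) = 4/EI.
Compatibility: M_E·(L₁+L₂)/(3EI) = θ_0, giving M_E = 152.4 kN·m (hogging).

M_E = 152.4 kN·m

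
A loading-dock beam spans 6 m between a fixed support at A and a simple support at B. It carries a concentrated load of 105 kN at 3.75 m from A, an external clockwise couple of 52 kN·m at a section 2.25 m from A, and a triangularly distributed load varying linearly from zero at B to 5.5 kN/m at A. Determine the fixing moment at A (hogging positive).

M_A = 119.2 kN·m

Choose R_B as the redundant. The primary structure is the cantilever fixed at A.
Free-end deflection of the primary structure under the applied loading (downward +):
  point load 105 at a = 3.75: Pa²(3L − a)/(6EI) = 3507/EI
  clockwise couple 52 at a = 2.25: M₀a(2L − a)/(2EI) = 570.4/EI
  triangular load, peak 5.5 at the fixed end: w₀L⁴/(30EI) = 237.6/EI
  δ_0 = 4315/EI
Tip deflection under a unit load at B: L³/(3EI) = 72/EI.
The prop prevents deflection at B: R_B = δ_0/δ_{BB} = 4315/72 = 59.93 kN.
Moment equilibrium about A: M_A = Σ(load moments about A) − R_B·L = 478.8 − 59.93×6 = 119.2 kN·m.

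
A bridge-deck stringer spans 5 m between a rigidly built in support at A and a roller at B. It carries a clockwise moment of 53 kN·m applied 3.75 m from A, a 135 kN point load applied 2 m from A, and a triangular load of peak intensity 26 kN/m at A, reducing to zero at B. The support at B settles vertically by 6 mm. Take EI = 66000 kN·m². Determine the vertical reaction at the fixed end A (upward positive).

R_A = 153.5 kN

Take the reaction at B as the redundant and release it; the primary structure is a cantilever fixed at A.
Deflection at B on the released cantilever, summing each load's contribution:
  clockwise couple 53 at a = 3.75: M₀a(2L − a)/(2EI) = 621.1/EI
  point load 135 at a = 2: Pa²(3L − a)/(6EI) = 1170/EI
  triangular load, peak 26 at the fixed end: w₀L⁴/(30EI) = 541.7/EI
  δ_0 = 2333/EI
Tip deflection under a unit load at B: L³/(3EI) = 41.67/EI.
With EI = 66000 kN·m²: δ_0 = 0.035345 m and δ_{BB} = 0.000631 m/kN.
Compatibility — the beam at B must follow the support down by 0.006 m: δ_0 − R_B·δ_{BB} = 0.006, so R_B = (0.035345 − 0.006)/0.000631 = 46.48 kN.
Vertical equilibrium: R_A = ΣP − R_B = 200 − 46.48 = 153.5 kN.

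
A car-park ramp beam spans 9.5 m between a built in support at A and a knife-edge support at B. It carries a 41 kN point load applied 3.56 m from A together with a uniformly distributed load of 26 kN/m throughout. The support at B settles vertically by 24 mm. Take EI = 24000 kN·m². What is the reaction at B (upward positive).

Take the reaction at B as the redundant and release it; the primary structure is a cantilever fixed at A.
Downward deflection at the released point B due to the loads:
  point load 41 at a = 3.56: Pa²(3L − a)/(6EI) = 2160/EI
  UDL 26: wL⁴/(8EI) = 26471/EI
  δ_0 = 28631/EI
Tip deflection under a unit load at B: L³/(3EI) = 285.8/EI.
With EI = 24000 kN·m²: δ_0 = 1.193 m and δ_{BB} = 0.011908 m/kN.
Compatibility — the beam at B must follow the support down by 0.024 m: δ_0 − R_B·δ_{BB} = 0.024, so R_B = (1.193 − 0.024)/0.011908 = 98.17 kN.

R_B = 98.17 kN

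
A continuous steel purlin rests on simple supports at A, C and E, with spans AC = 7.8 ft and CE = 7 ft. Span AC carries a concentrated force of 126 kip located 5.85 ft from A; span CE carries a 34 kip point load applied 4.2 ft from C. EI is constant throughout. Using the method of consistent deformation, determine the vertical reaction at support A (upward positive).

Take M_C as the redundant. Released structure: two simple spans AC and CE with a hinge at C.
Discontinuity in slope at C on the released structure — sum the simple-span end rotations:
  span AC: point load 126 at a = 5.85: Pab(L + a)/(6LEI) = 419.2/EI
  span CE: point load 34 at a = 4.2: Pab(L + b)/(6LEI) = 93.3/EI
  relative rotation θ_0 = (419.2 + 93.3)/EI = 512.5/EI
A unit hogging moment at C produces rotation L₁/(3EI) + L₂/(3EI) = 4.933/EI.
Compatibility: M_C·(L₁+L₂)/(3EI) = θ_0, giving M_C = 103.9 kip·ft (hogging).
Span AC, ΣM about A with M_C applied at C: R_C^{AC}·7.8 = 737.1 + 103.9, so R_C^{AC} = 107.8 kip and R_A = 126 − 107.8 = 18.18 kip.

R_A = 18.18 kip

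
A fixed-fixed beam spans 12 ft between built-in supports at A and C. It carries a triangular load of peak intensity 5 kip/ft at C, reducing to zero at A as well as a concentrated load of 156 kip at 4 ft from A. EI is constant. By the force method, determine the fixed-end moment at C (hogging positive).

M_C = 174.7 kip·ft

Release both end moments; the primary structure is a simply-supported span AC with redundants M_A and M_C.
On the primary (simply-supported) span, the end slopes from the loading are:
  at A: triangular load, peak 5: 7w₀L³/(360EI) = 168/EI
  at C: triangular load, peak 5: w₀L³/(45EI) = 192/EI
  at A: point load 156 at a = 4: Pab(L + b)/(6LEI) = 1387/EI
  at C: point load 156 at a = 4: Pab(L + a)/(6LEI) = 1109/EI
  θ_A0 = 1555/EI,  θ_C0 = 1301/EI
Flexibility coefficients: a unit moment at one end gives L/(3EI) there and L/(6EI) at the far end, so f₁₁ = f₂₂ = 4/EI and f₁₂ = f₂₁ = 2/EI.
Compatibility — zero rotation at each built-in end:
  4 M_A + 2 M_C = 1555
  2 M_A + 4 M_C = 1301
Solving the pair gives M_A = 301.3 kip·ft and M_C = 174.7 kip·ft (hogging).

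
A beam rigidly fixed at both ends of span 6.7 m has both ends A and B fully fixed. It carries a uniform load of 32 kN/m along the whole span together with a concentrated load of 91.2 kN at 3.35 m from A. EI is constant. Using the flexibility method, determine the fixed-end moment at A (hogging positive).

Take the two fixed-end moments M_A, M_B as redundants; the released structure is the simple span AB.
Simple-span end rotations at A and B under the given loads:
  at A: UDL 32: wL³/(24EI) = 401/EI
  at B: UDL 32: wL³/(24EI) = 401/EI
  at A: point load 91.2 at a = 3.35: Pab(L + b)/(6LEI) = 255.9/EI
  at B: point load 91.2 at a = 3.35: Pab(L + a)/(6LEI) = 255.9/EI
  θ_A0 = 656.9/EI,  θ_B0 = 656.9/EI
Flexibility coefficients: a unit moment at one end gives L/(3EI) there and L/(6EI) at the far end, so f₁₁ = f₂₂ = 2.233/EI and f₁₂ = f₂₁ = 1.117/EI.
Compatibility — zero rotation at each built-in end:
  2.233 M_A + 1.117 M_B = 656.9
  1.117 M_A + 2.233 M_B = 656.9
Solving the pair gives M_A = 196.1 kN·m and M_B = 196.1 kN·m (hogging).

M_A = 196.1 kN·m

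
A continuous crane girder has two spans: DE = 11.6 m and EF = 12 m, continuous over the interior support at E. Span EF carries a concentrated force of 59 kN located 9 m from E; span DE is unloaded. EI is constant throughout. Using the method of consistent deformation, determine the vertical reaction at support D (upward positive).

R_D = -3.637 kN

Insert a hinge at E; M_E is the redundant, and each span becomes simply supported.
End slopes at the hinge E, treating each span as simply supported:
  span EF: point load 59 at a = 9: Pab(L + b)/(6LEI) = 331.9/EI
  relative rotation θ_0 = (0 + 331.9)/EI = 331.9/EI
A unit hogging moment at E produces rotation L₁/(3EI) + L₂/(3EI) = 7.867/EI.
Compatibility: M_E·(L₁+L₂)/(3EI) = θ_0, giving M_E = 42.19 kN·m (hogging).
Span DE, ΣM about D with M_E applied at E: R_E^{DE}·11.6 = 0 + 42.19, so R_E^{DE} = 3.637 kN and R_D = 0 − 3.637 = -3.637 kN.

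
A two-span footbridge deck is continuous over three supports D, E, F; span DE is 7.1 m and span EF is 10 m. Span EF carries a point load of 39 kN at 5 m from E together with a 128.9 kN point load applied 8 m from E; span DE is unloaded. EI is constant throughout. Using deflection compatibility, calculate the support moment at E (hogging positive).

Insert a hinge at E; M_E is the redundant, and each span becomes simply supported.
Rotations at E on the released spans (each span's end-slope, ×1/EI):
  span EF: point load 39 at a = 5: Pab(L + b)/(6LEI) = 243.8/EI
  span EF: point load 128.9 at a = 8: Pab(L + b)/(6LEI) = 412.5/EI
  relative rotation θ_0 = (0 + 656.2)/EI = 656.2/EI
A unit hogging moment at E produces rotation L₁/(3EI) + L₂/(3EI) = 5.7/EI.
Compatibility: M_E·(L₁+L₂)/(3EI) = θ_0, giving M_E = 115.1 kN·m (hogging).

M_E = 115.1 kN·m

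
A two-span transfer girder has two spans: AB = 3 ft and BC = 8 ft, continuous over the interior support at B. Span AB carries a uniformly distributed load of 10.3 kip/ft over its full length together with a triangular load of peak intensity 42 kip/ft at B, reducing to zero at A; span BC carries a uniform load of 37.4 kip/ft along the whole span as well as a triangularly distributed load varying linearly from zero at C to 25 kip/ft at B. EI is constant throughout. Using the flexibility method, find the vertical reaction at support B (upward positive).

R_B = 413.6 kip

Release continuity at B by inserting a hinge; the redundant is the internal moment M_B. The primary structure is two simply-supported spans AB and BC.
Rotations at B on the released spans (each span's end-slope, ×1/EI):
  span AB: UDL 10.3: wL³/(24EI) = 11.59/EI
  span AB: triangular load, peak 42: w₀L³/(45EI) = 25.2/EI
  span BC: UDL 37.4: wL³/(24EI) = 797.9/EI
  span BC: triangular load, peak 25: w₀L³/(45EI) = 284.4/EI
  relative rotation θ_0 = (36.79 + 1082)/EI = 1119/EI
A unit hogging moment at B produces rotation L₁/(3EI) + L₂/(3EI) = 3.667/EI.
Compatibility: M_B·(L₁+L₂)/(3EI) = θ_0, giving M_B = 305.2 kip·ft (hogging).
Span AB, ΣM about A with M_B applied at B: R_B^{AB}·3 = 172.3 + 305.2, so R_B^{AB} = 159.2 kip and R_A = 93.9 − 159.2 = -65.29 kip.
Span BC, ΣM about C: R_B^{BC}·8 = 1730 + 305.2, so R_B^{BC} = 254.4 kip and R_C = 399.2 − 254.4 = 144.8 kip.
R_B = 159.2 + 254.4 = 413.6 kip.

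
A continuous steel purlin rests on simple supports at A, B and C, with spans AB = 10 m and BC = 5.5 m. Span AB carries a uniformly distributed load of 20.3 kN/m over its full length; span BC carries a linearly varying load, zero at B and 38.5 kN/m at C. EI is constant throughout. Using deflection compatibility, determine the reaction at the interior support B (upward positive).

Take M_B as the redundant. Released structure: two simple spans AB and BC with a hinge at B.
Rotations at B on the released spans (each span's end-slope, ×1/EI):
  span AB: UDL 20.3: wL³/(24EI) = 845.8/EI
  span BC: triangular load, peak 38.5: 7w₀L³/(360EI) = 124.6/EI
  relative rotation θ_0 = (845.8 + 124.6)/EI = 970.4/EI
A unit hogging moment at B produces rotation L₁/(3EI) + L₂/(3EI) = 5.167/EI.
Slope continuity at B: θ_0 = M_B·5.167/EI, so M_B = 970.4/5.167 = 187.8 kN·m (hogging).
Span AB, ΣM about A with M_B applied at B: R_B^{AB}·10 = 1015 + 187.8, so R_B^{AB} = 120.3 kN and R_A = 203 − 120.3 = 82.72 kN.
Span BC, ΣM about C: R_B^{BC}·5.5 = 194.1 + 187.8, so R_B^{BC} = 69.44 kN and R_C = 105.9 − 69.44 = 36.43 kN.
R_B = 120.3 + 69.44 = 189.7 kN.

R_B = 189.7 kN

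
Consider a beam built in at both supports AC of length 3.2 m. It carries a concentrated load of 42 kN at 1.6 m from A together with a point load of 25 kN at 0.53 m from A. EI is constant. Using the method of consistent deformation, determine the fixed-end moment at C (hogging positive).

Release both end moments; the primary structure is a simply-supported span AC with redundants M_A and M_C.
End rotations of the released simple span under the applied load (×1/EI):
  at A: point load 42 at a = 1.6: Pab(L + b)/(6LEI) = 26.88/EI
  at C: point load 42 at a = 1.6: Pab(L + a)/(6LEI) = 26.88/EI
  at A: point load 25 at a = 0.53: Pab(L + b)/(6LEI) = 10.82/EI
  at C: point load 25 at a = 0.53: Pab(L + a)/(6LEI) = 6.873/EI
  θ_A0 = 37.7/EI,  θ_C0 = 33.75/EI
Flexibility coefficients: a unit moment at one end gives L/(3EI) there and L/(6EI) at the far end, so f₁₁ = f₂₂ = 1.067/EI and f₁₂ = f₂₁ = 0.5333/EI.
Compatibility — zero rotation at each built-in end:
  1.067 M_A + 0.5333 M_C = 37.7
  0.5333 M_A + 1.067 M_C = 33.75
Solving the pair gives M_A = 26.02 kN·m and M_C = 18.63 kN·m (hogging).

M_C = 18.63 kN·m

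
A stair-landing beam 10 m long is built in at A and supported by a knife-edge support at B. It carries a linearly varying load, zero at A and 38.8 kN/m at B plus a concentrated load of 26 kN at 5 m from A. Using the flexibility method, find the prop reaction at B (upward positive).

Remove the prop at B; the released (primary) structure is a cantilever built in at A.
Downward deflection at the released point B due to the loads:
  triangular load, peak 38.8 at the free end: 11w₀L⁴/(120EI) = 35567/EI
  point load 26 at a = 5: Pa²(3L − a)/(6EI) = 2708/EI
  δ_0 = 38275/EI
Flexibility coefficient — unit upward force at B: δ_{BB} = L³/(3EI) = 333.3/EI.
The prop prevents deflection at B: R_B = δ_0/δ_{BB} = 38275/333.3 = 114.8 kN.

R_B = 114.8 kN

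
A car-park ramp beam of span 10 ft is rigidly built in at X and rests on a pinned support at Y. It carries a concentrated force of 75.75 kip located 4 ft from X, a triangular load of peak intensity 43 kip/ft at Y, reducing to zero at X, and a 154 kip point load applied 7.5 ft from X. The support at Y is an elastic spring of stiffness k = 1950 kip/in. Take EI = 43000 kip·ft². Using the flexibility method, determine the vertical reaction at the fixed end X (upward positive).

R_X = 214.6 kip

Take the reaction at Y as the redundant and release it; the primary structure is a cantilever fixed at X.
Free-end deflection of the primary structure under the applied loading (downward +):
  point load 75.75 at a = 4: Pa²(3L − a)/(6EI) = 5252/EI
  triangular load, peak 43 at the free end: 11w₀L⁴/(120EI) = 39417/EI
  point load 154 at a = 7.5: Pa²(3L − a)/(6EI) = 32484/EI
  δ_0 = 77153/EI
Flexibility coefficient — unit upward force at Y: δ_{YY} = L³/(3EI) = 333.3/EI.
With EI = 43000 kip·ft²: δ_0 = 1.7943 ft and δ_{YY} = 0.007752 ft/kip.
Compatibility — the spring shortens by R_Y/k under the reaction it provides: δ_0 − R_Y·δ_{YY} = R_Y/k. With 1/k = 1/(1950×12) ft/kip = 0.000043 ft/kip, R_Y = δ_0 / (δ_{YY} + 1/k) = 1.7943 / (0.007752 + 0.000043) = 230.2 kip.
Vertical equilibrium: R_X = ΣP − R_Y = 444.8 − 230.2 = 214.6 kip.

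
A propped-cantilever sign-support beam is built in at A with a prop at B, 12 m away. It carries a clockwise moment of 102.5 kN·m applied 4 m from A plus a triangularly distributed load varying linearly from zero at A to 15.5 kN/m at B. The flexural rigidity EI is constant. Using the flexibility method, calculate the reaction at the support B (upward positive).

Choose R_B as the redundant. The primary structure is the cantilever fixed at A.
Downward deflection at the released point B due to the loads:
  clockwise couple 102.5 at a = 4: M₀a(2L − a)/(2EI) = 4100/EI
  triangular load, peak 15.5 at the free end: 11w₀L⁴/(120EI) = 29462/EI
  δ_0 = 33562/EI
Flexibility coefficient — unit upward force at B: δ_{BB} = L³/(3EI) = 576/EI.
The prop prevents deflection at B: R_B = δ_0/δ_{BB} = 33562/576 = 58.27 kN.

R_B = 58.27 kN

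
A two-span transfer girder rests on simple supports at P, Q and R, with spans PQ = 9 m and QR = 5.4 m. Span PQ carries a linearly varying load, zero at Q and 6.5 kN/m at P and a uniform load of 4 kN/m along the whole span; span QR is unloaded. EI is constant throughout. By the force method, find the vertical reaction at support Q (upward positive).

Insert a hinge at Q; M_Q is the redundant, and each span becomes simply supported.
End slopes at the hinge Q, treating each span as simply supported:
  span PQ: triangular load, peak 6.5: 7w₀L³/(360EI) = 92.14/EI
  span PQ: UDL 4: wL³/(24EI) = 121.5/EI
  relative rotation θ_0 = (213.6 + 0)/EI = 213.6/EI
A unit hogging moment at Q produces rotation L₁/(3EI) + L₂/(3EI) = 4.8/EI.
Compatibility: M_Q·(L₁+L₂)/(3EI) = θ_0, giving M_Q = 44.51 kN·m (hogging).
Span PQ, ΣM about P with M_Q applied at Q: R_Q^{PQ}·9 = 249.8 + 44.51, so R_Q^{PQ} = 32.7 kN and R_P = 65.25 − 32.7 = 32.55 kN.
Span QR, ΣM about R: R_Q^{QR}·5.4 = 0 + 44.51, so R_Q^{QR} = 8.242 kN and R_R = 0 − 8.242 = -8.242 kN.
R_Q = 32.7 + 8.242 = 40.94 kN.

R_Q = 40.94 kN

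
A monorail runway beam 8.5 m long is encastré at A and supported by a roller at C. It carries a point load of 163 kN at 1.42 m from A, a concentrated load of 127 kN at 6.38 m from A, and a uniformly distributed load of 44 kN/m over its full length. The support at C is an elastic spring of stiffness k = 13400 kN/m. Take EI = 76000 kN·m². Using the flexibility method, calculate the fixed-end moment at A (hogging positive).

Release the roller at C. Primary structure: cantilever fixed at A.
Primary-structure tip deflection at C by superposition:
  point load 163 at a = 1.42: Pa²(3L − a)/(6EI) = 1319/EI
  point load 127 at a = 6.38: Pa²(3L − a)/(6EI) = 16473/EI
  UDL 44: wL⁴/(8EI) = 28710/EI
  δ_0 = 46503/EI
Flexibility coefficient — unit upward force at C: δ_{CC} = L³/(3EI) = 204.7/EI.
With EI = 76000 kN·m²: δ_0 = 0.61188 m and δ_{CC} = 0.002694 m/kN.
Compatibility — the spring shortens by R_C/k under the reaction it provides: δ_0 − R_C·δ_{CC} = R_C/k. With 1/k = 0.000075 m/kN, R_C = δ_0 / (δ_{CC} + 1/k) = 0.61188 / (0.002694 + 0.000075) = 221 kN.
Moment equilibrium about A: M_A = Σ(load moments about A) − R_C·L = 2631 − 221×8.5 = 752.4 kN·m.

M_A = 752.4 kN·m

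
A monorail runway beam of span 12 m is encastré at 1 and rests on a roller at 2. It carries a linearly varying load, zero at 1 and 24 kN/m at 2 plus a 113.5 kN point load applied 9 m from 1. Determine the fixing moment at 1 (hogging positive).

M_1 = 361.2 kN·m

Take the reaction at 2 as the redundant and release it; the primary structure is a cantilever fixed at 1.
Primary-structure tip deflection at 2 by superposition:
  triangular load, peak 24 at the free end: 11w₀L⁴/(120EI) = 45619/EI
  point load 113.5 at a = 9: Pa²(3L − a)/(6EI) = 41371/EI
  δ_0 = 86990/EI
Tip deflection under a unit load at 2: L³/(3EI) = 576/EI.
The prop prevents deflection at 2: R_2 = δ_0/δ_{22} = 86990/576 = 151 kN.
Moment equilibrium about 1: M_1 = Σ(load moments about 1) − R_2·L = 2174 − 151×12 = 361.2 kN·m.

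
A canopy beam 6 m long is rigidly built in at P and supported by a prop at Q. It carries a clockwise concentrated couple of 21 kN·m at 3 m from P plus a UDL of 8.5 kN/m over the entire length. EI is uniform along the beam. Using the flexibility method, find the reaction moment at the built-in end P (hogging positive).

Take the reaction at Q as the redundant and release it; the primary structure is a cantilever fixed at P.
Deflection at Q on the released cantilever, summing each load's contribution:
  clockwise couple 21 at a = 3: M₀a(2L − a)/(2EI) = 283.5/EI
  UDL 8.5: wL⁴/(8EI) = 1377/EI
  δ_0 = 1660/EI
Tip deflection under a unit load at Q: L³/(3EI) = 72/EI.
Compatibility at Q: δ_0 − R_Q·δ_{QQ} = 0, so R_Q = 1660/72 = 23.06 kN.
Moment equilibrium about P: M_P = Σ(load moments about P) − R_Q·L = 174 − 23.06×6 = 35.62 kN·m.

M_P = 35.62 kN·m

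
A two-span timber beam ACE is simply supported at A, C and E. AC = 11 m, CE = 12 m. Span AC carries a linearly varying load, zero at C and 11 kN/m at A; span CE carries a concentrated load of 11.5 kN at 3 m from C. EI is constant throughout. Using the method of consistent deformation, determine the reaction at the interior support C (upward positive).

R_C = 37.32 kN

Insert a hinge at C; M_C is the redundant, and each span becomes simply supported.
Discontinuity in slope at C on the released structure — sum the simple-span end rotations:
  span AC: triangular load, peak 11: 7w₀L³/(360EI) = 284.7/EI
  span CE: point load 11.5 at a = 3: Pab(L + b)/(6LEI) = 90.56/EI
  relative rotation θ_0 = (284.7 + 90.56)/EI = 375.2/EI
A unit hogging moment at C produces rotation L₁/(3EI) + L₂/(3EI) = 7.667/EI.
Compatibility: M_C·(L₁+L₂)/(3EI) = θ_0, giving M_C = 48.95 kN·m (hogging).
Span AC, ΣM about A with M_C applied at C: R_C^{AC}·11 = 221.8 + 48.95, so R_C^{AC} = 24.62 kN and R_A = 60.5 − 24.62 = 35.88 kN.
Span CE, ΣM about E: R_C^{CE}·12 = 103.5 + 48.95, so R_C^{CE} = 12.7 kN and R_E = 11.5 − 12.7 = -1.204 kN.
R_C = 24.62 + 12.7 = 37.32 kN.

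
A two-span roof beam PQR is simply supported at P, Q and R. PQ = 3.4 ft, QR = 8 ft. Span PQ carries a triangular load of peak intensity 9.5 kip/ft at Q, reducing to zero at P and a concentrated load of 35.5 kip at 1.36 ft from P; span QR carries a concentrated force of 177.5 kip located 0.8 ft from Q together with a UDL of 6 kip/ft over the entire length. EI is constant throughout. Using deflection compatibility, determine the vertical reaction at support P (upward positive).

Release continuity at Q by inserting a hinge; the redundant is the internal moment M_Q. The primary structure is two simply-supported spans PQ and QR.
End slopes at the hinge Q, treating each span as simply supported:
  span PQ: triangular load, peak 9.5: w₀L³/(45EI) = 8.298/EI
  span PQ: point load 35.5 at a = 1.36: Pab(L + a)/(6LEI) = 22.98/EI
  span QR: point load 177.5 at a = 0.8: Pab(L + b)/(6LEI) = 323.8/EI
  span QR: UDL 6: wL³/(24EI) = 128/EI
  relative rotation θ_0 = (31.28 + 451.8)/EI = 483/EI
A unit hogging moment at Q produces rotation L₁/(3EI) + L₂/(3EI) = 3.8/EI.
Slope continuity at Q: θ_0 = M_Q·3.8/EI, so M_Q = 483/3.8 = 127.1 kip·ft (hogging).
Span PQ, ΣM about P with M_Q applied at Q: R_Q^{PQ}·3.4 = 84.89 + 127.1, so R_Q^{PQ} = 62.35 kip and R_P = 51.65 − 62.35 = -10.7 kip.

R_P = -10.7 kip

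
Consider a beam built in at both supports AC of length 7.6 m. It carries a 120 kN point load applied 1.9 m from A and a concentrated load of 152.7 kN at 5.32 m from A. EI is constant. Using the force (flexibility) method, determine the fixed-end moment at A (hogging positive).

Release both end moments; the primary structure is a simply-supported span AC with redundants M_A and M_C.
Simple-span end rotations at A and C under the given loads:
  at A: point load 120 at a = 1.9: Pab(L + b)/(6LEI) = 379.1/EI
  at C: point load 120 at a = 1.9: Pab(L + a)/(6LEI) = 270.8/EI
  at A: point load 152.7 at a = 5.32: Pab(L + b)/(6LEI) = 401.3/EI
  at C: point load 152.7 at a = 5.32: Pab(L + a)/(6LEI) = 524.8/EI
  θ_A0 = 780.4/EI,  θ_C0 = 795.5/EI
Flexibility coefficients: a unit moment at one end gives L/(3EI) there and L/(6EI) at the far end, so f₁₁ = f₂₂ = 2.533/EI and f₁₂ = f₂₁ = 1.267/EI.
Compatibility — zero rotation at each built-in end:
  2.533 M_A + 1.267 M_C = 780.4
  1.267 M_A + 2.533 M_C = 795.5
Solving the pair gives M_A = 201.4 kN·m and M_C = 213.3 kN·m (hogging).

M_A = 201.4 kN·m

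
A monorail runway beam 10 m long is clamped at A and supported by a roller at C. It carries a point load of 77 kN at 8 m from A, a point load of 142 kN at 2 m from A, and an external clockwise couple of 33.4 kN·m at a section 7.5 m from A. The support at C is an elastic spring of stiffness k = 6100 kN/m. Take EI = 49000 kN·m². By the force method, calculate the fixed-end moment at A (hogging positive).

Release the roller at C. Primary structure: cantilever fixed at A.
Primary-structure tip deflection at C by superposition:
  point load 77 at a = 8: Pa²(3L − a)/(6EI) = 18069/EI
  point load 142 at a = 2: Pa²(3L − a)/(6EI) = 2651/EI
  clockwise couple 33.4 at a = 7.5: M₀a(2L − a)/(2EI) = 1566/EI
  δ_0 = 22286/EI
Flexibility coefficient — unit upward force at C: δ_{CC} = L³/(3EI) = 333.3/EI.
With EI = 49000 kN·m²: δ_0 = 0.45481 m and δ_{CC} = 0.006803 m/kN.
Compatibility — the spring shortens by R_C/k under the reaction it provides: δ_0 − R_C·δ_{CC} = R_C/k. With 1/k = 0.000164 m/kN, R_C = δ_0 / (δ_{CC} + 1/k) = 0.45481 / (0.006803 + 0.000164) = 65.28 kN.
Moment equilibrium about A: M_A = Σ(load moments about A) − R_C·L = 933.4 − 65.28×10 = 280.6 kN·m.

M_A = 280.6 kN·m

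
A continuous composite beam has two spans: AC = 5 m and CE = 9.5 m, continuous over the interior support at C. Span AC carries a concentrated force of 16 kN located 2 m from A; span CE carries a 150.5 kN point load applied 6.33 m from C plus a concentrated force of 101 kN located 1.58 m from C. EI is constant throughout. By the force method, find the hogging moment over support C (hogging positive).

M_C = 223.4 kN·m

Insert a hinge at C; M_C is the redundant, and each span becomes simply supported.
End slopes at the hinge C, treating each span as simply supported:
  span AC: point load 16 at a = 2: Pab(L + a)/(6LEI) = 22.4/EI
  span CE: point load 150.5 at a = 6.33: Pab(L + b)/(6LEI) = 671.3/EI
  span CE: point load 101 at a = 1.58: Pab(L + b)/(6LEI) = 386.3/EI
  relative rotation θ_0 = (22.4 + 1058)/EI = 1080/EI
A unit hogging moment at C produces rotation L₁/(3EI) + L₂/(3EI) = 4.833/EI.
Compatibility: M_C·(L₁+L₂)/(3EI) = θ_0, giving M_C = 223.4 kN·m (hogging).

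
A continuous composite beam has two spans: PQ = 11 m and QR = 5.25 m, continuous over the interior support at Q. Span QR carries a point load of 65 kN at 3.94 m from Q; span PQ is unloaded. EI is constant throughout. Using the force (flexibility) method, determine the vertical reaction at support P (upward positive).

Release continuity at Q by inserting a hinge; the redundant is the internal moment M_Q. The primary structure is two simply-supported spans PQ and QR.
Discontinuity in slope at Q on the released structure — sum the simple-span end rotations:
  span QR: point load 65 at a = 3.94: Pab(L + b)/(6LEI) = 69.87/EI
  relative rotation θ_0 = (0 + 69.87)/EI = 69.87/EI
A unit hogging moment at Q produces rotation L₁/(3EI) + L₂/(3EI) = 5.417/EI.
Compatibility: M_Q·(L₁+L₂)/(3EI) = θ_0, giving M_Q = 12.9 kN·m (hogging).
Span PQ, ΣM about P with M_Q applied at Q: R_Q^{PQ}·11 = 0 + 12.9, so R_Q^{PQ} = 1.173 kN and R_P = 0 − 1.173 = -1.173 kN.

R_P = -1.173 kN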